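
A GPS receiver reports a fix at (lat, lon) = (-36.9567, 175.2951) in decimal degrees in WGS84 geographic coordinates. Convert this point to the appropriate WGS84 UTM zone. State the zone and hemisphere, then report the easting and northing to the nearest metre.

Longitude 175.2951° lies in the 6° band [174°, 180°), giving zone 60; latitude is south of the equator, so 60S.
Zone 60 central meridian λ₀ = 6×60 − 183 = 177°; Δλ = -1.7049°.
Transverse Mercator on WGS84 with k₀ = 0.9996 gives E = 348212.463 m, N = 5908573.074 m.

Zone 60S: E 348212 m, N 5908573 m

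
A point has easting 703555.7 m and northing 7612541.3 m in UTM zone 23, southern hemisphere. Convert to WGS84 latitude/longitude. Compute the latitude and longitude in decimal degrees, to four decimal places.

lat -21.5785°, lon -43.0340°

Zone 23S: λ₀ = -45°, k₀ = 0.9996, false easting 500000 m, false northing 10000000 m.
Meridian distance M = (N − FN)/k₀ = -2388414.1 m.
Inverse transverse Mercator on WGS84 gives φ = -21.57849957°, λ = -43.03400029°.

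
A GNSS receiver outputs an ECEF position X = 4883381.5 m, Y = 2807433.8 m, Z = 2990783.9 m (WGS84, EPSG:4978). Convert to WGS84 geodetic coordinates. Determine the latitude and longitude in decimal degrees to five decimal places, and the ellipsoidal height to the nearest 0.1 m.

lat 28.12580°, lon 29.89440°, h 4192.6 m

λ = atan2(Y, X) = 29.89439974°; p = √(X²+Y²) = 5632858.9 m.
Bowring's method on WGS84 (a = 6378137 m, b = 6356752.314 m) gives φ = 28.12580021°, h = 4192.612 m.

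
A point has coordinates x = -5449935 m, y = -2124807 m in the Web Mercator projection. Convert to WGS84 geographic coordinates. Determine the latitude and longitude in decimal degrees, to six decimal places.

R = 6378137 m. λ = x/R = -48.95759908°.
φ = 2·arctan(exp(y/R)) − 90° = 2·arctan(0.71667) − 90° = -18.74389686°.

lat -18.743897°, lon -48.957599°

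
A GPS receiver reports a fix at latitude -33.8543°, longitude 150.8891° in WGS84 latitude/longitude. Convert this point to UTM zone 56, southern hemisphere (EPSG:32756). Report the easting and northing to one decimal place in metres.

E 304713.9 m, N 6251994.2 m

Zone 56 central meridian λ₀ = 6×56 − 183 = 153°; Δλ = -2.1109°.
Transverse Mercator on WGS84 with k₀ = 0.9996 gives E = 304713.877 m, N = 6251994.174 m.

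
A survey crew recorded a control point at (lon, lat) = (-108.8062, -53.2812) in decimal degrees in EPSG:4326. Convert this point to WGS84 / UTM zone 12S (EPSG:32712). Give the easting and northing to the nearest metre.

E 646258 m, N 4094203 m

Zone 12 central meridian λ₀ = 6×12 − 183 = -111°; Δλ = +2.1938°.
Transverse Mercator on WGS84 with k₀ = 0.9996 gives E = 646258.234 m, N = 4094202.618 m.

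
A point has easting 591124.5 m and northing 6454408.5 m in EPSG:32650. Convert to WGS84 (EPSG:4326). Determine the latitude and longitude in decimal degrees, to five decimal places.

lat 58.22140°, lon 118.55130°

Zone 50N: λ₀ = 117°, k₀ = 0.9996, false easting 500000 m.
Meridian distance M = (N − FN)/k₀ = 6456991.3 m.
Inverse transverse Mercator on WGS84 gives φ = 58.22139984°, λ = 118.55130003°.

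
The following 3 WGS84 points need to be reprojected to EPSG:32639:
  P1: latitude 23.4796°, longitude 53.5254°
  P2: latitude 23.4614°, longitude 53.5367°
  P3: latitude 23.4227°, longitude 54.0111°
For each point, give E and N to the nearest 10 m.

P1: E 757940 m, N 2598880 m; P2: E 759130 m, N 2596880 m; P3: E 807710 m, N 2593530 m

UTM zone 39N: λ₀ = 51°, k₀ = 0.9996.
P1 (23.4796°, 53.5254°) → (757940.866, 2598878.818) m.
P2 (23.4614°, 53.5367°) → (759131.125, 2596882.941) m.
P3 (23.4227°, 54.0111°) → (807710.449, 2593529.935) m.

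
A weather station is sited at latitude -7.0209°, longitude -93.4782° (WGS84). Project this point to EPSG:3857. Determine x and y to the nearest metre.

Web Mercator is spherical with R = a = 6378137 m.
x = R·λ = 6378137 × -1.631502369 = -10405945.624 m.
y = R·ln tan(π/4 + φ/2) = 6378137 × -0.122845639 = -783526.316 m.

x -10405946 m, y -783526 m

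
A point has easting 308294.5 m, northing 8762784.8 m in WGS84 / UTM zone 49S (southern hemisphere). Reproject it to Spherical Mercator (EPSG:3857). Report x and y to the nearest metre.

Unproject from UTM 49S (λ₀ = 111°) → φ = -11.18690038°, λ = 109.24430001°.
Web Mercator (R = 6378137 m): x = 12161019.849 m, y = -1253308.630 m.

x 12161020 m, y -1253309 m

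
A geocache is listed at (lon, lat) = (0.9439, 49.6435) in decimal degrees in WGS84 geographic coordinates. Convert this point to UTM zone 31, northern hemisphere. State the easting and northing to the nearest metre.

Zone 31 central meridian λ₀ = 6×31 − 183 = 3°; Δλ = -2.0561°.
Transverse Mercator on WGS84 with k₀ = 0.9996 gives E = 351563.690 m, N = 5501024.600 m.

E 351564 m, N 5501025 m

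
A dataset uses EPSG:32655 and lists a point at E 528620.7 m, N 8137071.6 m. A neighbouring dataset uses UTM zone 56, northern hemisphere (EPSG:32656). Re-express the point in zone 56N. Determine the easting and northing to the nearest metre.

UTM 55N → geographic: φ = 73.32609991°, λ = 147.89370103°.
UTM 56N (λ₀ = 153°) forward: E = 336646.538 m, N = 8143836.254 m.

E 336647 m, N 8143836 m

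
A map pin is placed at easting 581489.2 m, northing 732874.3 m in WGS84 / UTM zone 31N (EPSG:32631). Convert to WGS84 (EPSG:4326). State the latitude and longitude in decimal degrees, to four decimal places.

lat 6.6297°, lon 3.7372°

Zone 31N: λ₀ = 3°, k₀ = 0.9996, false easting 500000 m.
Meridian distance M = (N − FN)/k₀ = 733167.6 m.
Inverse transverse Mercator on WGS84 gives φ = 6.62969975°, λ = 3.73720001°.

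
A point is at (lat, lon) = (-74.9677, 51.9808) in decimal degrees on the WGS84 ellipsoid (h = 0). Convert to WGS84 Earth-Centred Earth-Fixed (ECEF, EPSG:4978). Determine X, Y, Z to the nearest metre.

X 1022095 m, Y 1307318 m, Z -6137832 m

WGS84: a = 6378137 m, e² = 0.006694380; N(φ) = a/√(1−e²sin²φ) = 6398143.452 m.
X = (N+h)·cosφ·cosλ = 1022094.569 m; Y = (N+h)·cosφ·sinλ = 1307318.159 m; Z = (N(1−e²)+h)·sinφ = -6137831.589 m.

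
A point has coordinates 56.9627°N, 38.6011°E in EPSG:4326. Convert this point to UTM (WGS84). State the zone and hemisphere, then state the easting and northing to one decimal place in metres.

Zone 37N: E 475743.5 m, N 6313304.7 m

Longitude 38.6011° lies in the 6° band [36°, 42°), giving zone 37; latitude is north of the equator, so 37N.
Zone 37 central meridian λ₀ = 6×37 − 183 = 39°; Δλ = -0.3989°.
Transverse Mercator on WGS84 with k₀ = 0.9996 gives E = 475743.513 m, N = 6313304.658 m.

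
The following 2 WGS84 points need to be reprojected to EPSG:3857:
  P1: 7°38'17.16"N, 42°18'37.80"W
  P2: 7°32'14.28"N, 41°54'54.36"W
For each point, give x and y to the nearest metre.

P1: x -4709983 m, y 852799 m; P2: x -4665968 m, y 841479 m

Web Mercator: x = R·λ, y = R·ln tan(π/4+φ/2), R = 6378137 m.
P1 (7.6381°, -42.3105°) → (-4709983.315, 852799.085) m.
P2 (7.5373°, -41.9151°) → (-4665967.589, 841478.958) m.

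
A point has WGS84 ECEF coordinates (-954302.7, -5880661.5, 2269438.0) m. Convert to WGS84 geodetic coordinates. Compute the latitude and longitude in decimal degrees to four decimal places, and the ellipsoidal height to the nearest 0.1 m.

lat 20.9818°, lon -99.2175°, h -211.5 m

λ = atan2(Y, X) = -99.21750015°; p = √(X²+Y²) = 5957589.6 m.
Bowring's method on WGS84 (a = 6378137 m, b = 6356752.314 m) gives φ = 20.98180025°, h = -211.469 m.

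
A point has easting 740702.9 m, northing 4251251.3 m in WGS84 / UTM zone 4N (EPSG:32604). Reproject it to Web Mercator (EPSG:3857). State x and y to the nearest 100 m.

x -17393100 m, y 4632800 m

Unproject from UTM 4N (λ₀ = -159°) → φ = 38.37709958°, λ = -156.24450034°.
Web Mercator (R = 6378137 m): x = -17393058.217 m, y = 4632835.159 m.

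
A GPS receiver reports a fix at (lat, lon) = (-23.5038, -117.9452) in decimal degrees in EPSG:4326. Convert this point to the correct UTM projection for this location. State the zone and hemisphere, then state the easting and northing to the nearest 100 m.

Longitude -117.9452° lies in the 6° band [-120°, -114°), giving zone 11; latitude is south of the equator, so 11S.
Zone 11 central meridian λ₀ = 6×11 − 183 = -117°; Δλ = -0.9452°.
Transverse Mercator on WGS84 with k₀ = 0.9996 gives E = 403494.673 m, N = 7400390.460 m.

Zone 11S: E 403500 m, N 7400400 m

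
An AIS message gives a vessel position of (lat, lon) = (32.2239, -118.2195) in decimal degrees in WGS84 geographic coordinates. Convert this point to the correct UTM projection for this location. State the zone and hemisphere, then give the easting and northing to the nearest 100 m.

Zone 11N: E 385100 m, N 3565900 m

Longitude -118.2195° lies in the 6° band [-120°, -114°), giving zone 11; latitude is north of the equator, so 11N.
Zone 11 central meridian λ₀ = 6×11 − 183 = -117°; Δλ = -1.2195°.
Transverse Mercator on WGS84 with k₀ = 0.9996 gives E = 385088.732 m, N = 3565905.906 m.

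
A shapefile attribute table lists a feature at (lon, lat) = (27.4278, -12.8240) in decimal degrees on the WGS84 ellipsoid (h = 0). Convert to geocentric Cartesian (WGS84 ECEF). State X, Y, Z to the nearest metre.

WGS84: a = 6378137 m, e² = 0.006694380; N(φ) = a/√(1−e²sin²φ) = 6379189.008 m.
X = (N+h)·cosφ·cosλ = 5520883.867 m; Y = (N+h)·cosφ·sinλ = 2865153.721 m; Z = (N(1−e²)+h)·sinφ = -1406426.713 m.

X 5520884 m, Y 2865154 m, Z -1406427 m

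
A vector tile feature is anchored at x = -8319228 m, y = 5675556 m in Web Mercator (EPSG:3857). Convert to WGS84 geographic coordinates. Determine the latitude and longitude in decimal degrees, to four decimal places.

R = 6378137 m. λ = x/R = -74.73289664°.
φ = 2·arctan(exp(y/R)) − 90° = 2·arctan(2.43475) − 90° = 45.34220180°.

lat 45.3422°, lon -74.7329°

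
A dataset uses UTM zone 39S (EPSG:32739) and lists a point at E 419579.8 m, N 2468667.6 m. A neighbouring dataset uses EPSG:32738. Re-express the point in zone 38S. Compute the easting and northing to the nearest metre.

E 671534 m, N 2464244 m

UTM 39S → geographic: φ = -67.88539996°, λ = 49.08550114°.
UTM 38S (λ₀ = 45°) forward: E = 671533.683 m, N = 2464243.680 m.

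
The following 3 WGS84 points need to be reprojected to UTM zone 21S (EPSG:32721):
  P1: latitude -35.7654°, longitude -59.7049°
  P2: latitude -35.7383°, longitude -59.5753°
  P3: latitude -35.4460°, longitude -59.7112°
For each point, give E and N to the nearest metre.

UTM zone 21S: λ₀ = -57°, k₀ = 0.9996.
P1 (-35.7654°, -59.7049°) → (255464.781, 6038696.487) m.
P2 (-35.7383°, -59.5753°) → (267104.778, 6042018.954) m.
P3 (-35.4460°, -59.7112°) → (253918.099, 6074117.415) m.

P1: E 255465 m, N 6038696 m; P2: E 267105 m, N 6042019 m; P3: E 253918 m, N 6074117 m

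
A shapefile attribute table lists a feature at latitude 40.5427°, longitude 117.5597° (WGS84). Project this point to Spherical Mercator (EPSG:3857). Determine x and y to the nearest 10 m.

x 13086690 m, y 4945120 m

Web Mercator is spherical with R = a = 6378137 m.
x = R·λ = 6378137 × 2.051803833 = 13086685.942 m.
y = R·ln tan(π/4 + φ/2) = 6378137 × 0.775323927 = 4945122.225 m.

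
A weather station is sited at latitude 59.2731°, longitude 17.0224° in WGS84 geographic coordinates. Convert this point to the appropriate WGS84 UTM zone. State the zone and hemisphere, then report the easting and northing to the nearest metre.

Zone 33N: E 615259 m, N 6572211 m

Longitude 17.0224° lies in the 6° band [12°, 18°), giving zone 33; latitude is north of the equator, so 33N.
Zone 33 central meridian λ₀ = 6×33 − 183 = 15°; Δλ = +2.0224°.
Transverse Mercator on WGS84 with k₀ = 0.9996 gives E = 615258.709 m, N = 6572211.381 m.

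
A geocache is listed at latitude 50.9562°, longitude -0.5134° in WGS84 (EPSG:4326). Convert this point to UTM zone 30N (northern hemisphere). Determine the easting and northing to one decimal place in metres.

Zone 30 central meridian λ₀ = 6×30 − 183 = -3°; Δλ = +2.4866°.
Transverse Mercator on WGS84 with k₀ = 0.9996 gives E = 674636.675 m, N = 5647898.230 m.

E 674636.7 m, N 5647898.2 m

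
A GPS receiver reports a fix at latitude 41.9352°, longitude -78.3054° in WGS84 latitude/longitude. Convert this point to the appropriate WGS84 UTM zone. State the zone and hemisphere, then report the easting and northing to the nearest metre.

Longitude -78.3054° lies in the 6° band [-84°, -78°), giving zone 17; latitude is north of the equator, so 17N.
Zone 17 central meridian λ₀ = 6×17 − 183 = -81°; Δλ = +2.6946°.
Transverse Mercator on WGS84 with k₀ = 0.9996 gives E = 723395.565 m, N = 4646093.566 m.

Zone 17N: E 723396 m, N 4646094 m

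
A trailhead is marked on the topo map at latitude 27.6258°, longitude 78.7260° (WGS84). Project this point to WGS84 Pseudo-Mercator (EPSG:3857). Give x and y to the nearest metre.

Web Mercator is spherical with R = a = 6378137 m.
x = R·λ = 6378137 × 1.374027907 = 8763738.232 m.
y = R·ln tan(π/4 + φ/2) = 6378137 × 0.502008208 = 3201877.123 m.

x 8763738 m, y 3201877 m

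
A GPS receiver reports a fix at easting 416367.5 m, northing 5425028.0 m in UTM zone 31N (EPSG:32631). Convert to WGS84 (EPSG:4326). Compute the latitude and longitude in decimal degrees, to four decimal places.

lat 48.9725°, lon 1.8572°

Zone 31N: λ₀ = 3°, k₀ = 0.9996, false easting 500000 m.
Meridian distance M = (N − FN)/k₀ = 5427198.9 m.
Inverse transverse Mercator on WGS84 gives φ = 48.97250012°, λ = 1.85720035°.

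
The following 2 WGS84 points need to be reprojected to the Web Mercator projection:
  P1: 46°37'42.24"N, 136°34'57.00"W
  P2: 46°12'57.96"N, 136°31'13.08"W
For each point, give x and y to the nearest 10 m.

P1: x -15204290 m, y 5881630 m; P2: x -15197370 m, y 5815050 m

Web Mercator: x = R·λ, y = R·ln tan(π/4+φ/2), R = 6378137 m.
P1 (46.6284°, -136.5825°) → (-15204294.351, 5881629.026) m.
P2 (46.2161°, -136.5203°) → (-15197370.279, 5815047.283) m.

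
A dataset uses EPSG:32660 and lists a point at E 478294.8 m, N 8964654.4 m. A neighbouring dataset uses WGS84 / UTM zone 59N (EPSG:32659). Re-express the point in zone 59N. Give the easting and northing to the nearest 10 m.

UTM 60N → geographic: φ = 80.74219967°, λ = 175.79140050°.
UTM 59N (λ₀ = 171°) forward: E = 585959.570 m, N = 8967978.022 m.

E 585960 m, N 8967980 m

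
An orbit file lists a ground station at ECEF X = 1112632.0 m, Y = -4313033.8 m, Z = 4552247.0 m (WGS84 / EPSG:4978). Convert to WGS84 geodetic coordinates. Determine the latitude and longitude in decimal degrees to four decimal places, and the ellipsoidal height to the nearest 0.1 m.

λ = atan2(Y, X) = -75.53479982°; p = √(X²+Y²) = 4454235.1 m.
Bowring's method on WGS84 (a = 6378137 m, b = 6356752.314 m) gives φ = 45.81580045°, h = 1736.612 m.

lat 45.8158°, lon -75.5348°, h 1736.6 m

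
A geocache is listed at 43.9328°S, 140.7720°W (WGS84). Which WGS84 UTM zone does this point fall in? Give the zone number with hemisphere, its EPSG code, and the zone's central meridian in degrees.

Zone 7S (EPSG:32707), central meridian -141°

UTM zone = ⌊(λ + 180)/6⌋ + 1; -140.7720° ∈ [-144°, -138°) → zone 7.
Hemisphere: S (φ < 0).
Central meridian λ₀ = 6×7 − 183 = -141°.
EPSG code: 32707.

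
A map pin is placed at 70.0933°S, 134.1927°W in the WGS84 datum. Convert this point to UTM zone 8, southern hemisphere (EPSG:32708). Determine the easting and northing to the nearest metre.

E 530677 m, N 2223519 m

Zone 8 central meridian λ₀ = 6×8 − 183 = -135°; Δλ = +0.8073°.
Transverse Mercator on WGS84 with k₀ = 0.9996 gives E = 530677.083 m, N = 2223519.025 m.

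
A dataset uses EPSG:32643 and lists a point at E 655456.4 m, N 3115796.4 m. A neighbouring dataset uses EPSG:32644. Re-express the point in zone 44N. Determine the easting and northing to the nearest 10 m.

UTM 43N → geographic: φ = 28.15870008°, λ = 76.58329963°.
UTM 44N (λ₀ = 81°) forward: E = 66136.844 m, N = 3122684.253 m.

E 66140 m, N 3122680 m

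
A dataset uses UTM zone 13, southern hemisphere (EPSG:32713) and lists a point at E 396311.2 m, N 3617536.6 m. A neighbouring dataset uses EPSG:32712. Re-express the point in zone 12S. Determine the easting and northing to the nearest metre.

UTM 13S → geographic: φ = -57.57269968°, λ = -106.73370036°.
UTM 12S (λ₀ = -111°) forward: E = 755074.269 m, N = 3610839.277 m.

E 755074 m, N 3610839 m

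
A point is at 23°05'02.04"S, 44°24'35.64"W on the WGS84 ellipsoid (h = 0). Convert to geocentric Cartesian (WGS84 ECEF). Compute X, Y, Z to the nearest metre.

WGS84: a = 6378137 m, e² = 0.006694380; N(φ) = a/√(1−e²sin²φ) = 6381421.399 m.
X = (N+h)·cosφ·cosλ = 4193582.013 m; Y = (N+h)·cosφ·sinλ = -4108078.627 m; Z = (N(1−e²)+h)·sinφ = -2485269.514 m.

X 4193582 m, Y -4108079 m, Z -2485270 m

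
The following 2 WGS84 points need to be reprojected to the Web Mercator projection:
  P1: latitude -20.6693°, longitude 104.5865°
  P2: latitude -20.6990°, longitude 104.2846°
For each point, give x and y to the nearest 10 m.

P1: x 11642520 m, y -2352490 m; P2: x 11608910 m, y -2356020 m

Web Mercator: x = R·λ, y = R·ln tan(π/4+φ/2), R = 6378137 m.
P1 (-20.6693°, 104.5865°) → (11642515.924, -2352489.547) m.
P2 (-20.6990°, 104.2846°) → (11608908.570, -2356023.530) m.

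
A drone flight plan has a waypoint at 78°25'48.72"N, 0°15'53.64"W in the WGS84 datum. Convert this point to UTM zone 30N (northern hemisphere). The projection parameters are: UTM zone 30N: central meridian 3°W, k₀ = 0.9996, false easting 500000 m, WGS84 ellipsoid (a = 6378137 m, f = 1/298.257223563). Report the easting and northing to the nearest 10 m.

Zone 30 central meridian λ₀ = 6×30 − 183 = -3°; Δλ = +2.7351°.
Transverse Mercator on WGS84 with k₀ = 0.9996 gives E = 561216.203 m, N = 8707812.595 m.

E 561220 m, N 8707810 m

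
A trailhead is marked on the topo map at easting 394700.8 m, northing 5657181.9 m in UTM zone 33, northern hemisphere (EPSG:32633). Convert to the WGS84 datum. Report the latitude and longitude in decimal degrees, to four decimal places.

lat 51.0565°, lon 13.4975°

Zone 33N: λ₀ = 15°, k₀ = 0.9996, false easting 500000 m.
Meridian distance M = (N − FN)/k₀ = 5659445.7 m.
Inverse transverse Mercator on WGS84 gives φ = 51.05650023°, λ = 13.49750005°.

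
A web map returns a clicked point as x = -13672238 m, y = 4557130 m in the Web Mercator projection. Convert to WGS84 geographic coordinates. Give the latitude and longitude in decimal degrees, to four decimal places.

lat 37.8420°, lon -122.8198°

R = 6378137 m. λ = x/R = -122.81980364°.
φ = 2·arctan(exp(y/R)) − 90° = 2·arctan(2.04315) − 90° = 37.84200217°.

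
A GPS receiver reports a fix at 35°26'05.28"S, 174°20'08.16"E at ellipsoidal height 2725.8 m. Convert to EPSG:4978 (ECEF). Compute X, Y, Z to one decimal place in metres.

WGS84: a = 6378137 m, e² = 0.006694380; N(φ) = a/√(1−e²sin²φ) = 6385325.340 m.
X = (N+h)·cosφ·cosλ = -5179414.789 m; Y = (N+h)·cosφ·sinλ = 513724.300 m; Z = (N(1−e²)+h)·sinφ = -3678856.725 m.

X -5179414.8 m, Y 513724.3 m, Z -3678856.7 m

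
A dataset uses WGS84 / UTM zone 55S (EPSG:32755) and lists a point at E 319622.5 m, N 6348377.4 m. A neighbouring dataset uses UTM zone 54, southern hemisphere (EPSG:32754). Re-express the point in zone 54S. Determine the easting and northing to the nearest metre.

UTM 55S → geographic: φ = -32.98809999°, λ = 145.06949975°.
UTM 54S (λ₀ = 141°) forward: E = 880337.847 m, N = 6342670.697 m.

E 880338 m, N 6342671 m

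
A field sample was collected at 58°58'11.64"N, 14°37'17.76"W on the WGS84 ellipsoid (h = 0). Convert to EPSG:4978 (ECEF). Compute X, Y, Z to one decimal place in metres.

WGS84: a = 6378137 m, e² = 0.006694380; N(φ) = a/√(1−e²sin²φ) = 6393870.877 m.
X = (N+h)·cosφ·cosλ = 3189222.801 m; Y = (N+h)·cosφ·sinλ = -832014.327 m; Z = (N(1−e²)+h)·sinφ = 5442208.534 m.

X 3189222.8 m, Y -832014.3 m, Z 5442208.5 m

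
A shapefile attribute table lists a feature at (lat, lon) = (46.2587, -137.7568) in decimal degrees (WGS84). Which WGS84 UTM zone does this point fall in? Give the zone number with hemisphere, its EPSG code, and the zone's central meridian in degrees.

UTM zone = ⌊(λ + 180)/6⌋ + 1; -137.7568° ∈ [-138°, -132°) → zone 8.
Hemisphere: N (φ ≥ 0).
Central meridian λ₀ = 6×8 − 183 = -135°.
EPSG code: 32608.

Zone 8N (EPSG:32608), central meridian -135°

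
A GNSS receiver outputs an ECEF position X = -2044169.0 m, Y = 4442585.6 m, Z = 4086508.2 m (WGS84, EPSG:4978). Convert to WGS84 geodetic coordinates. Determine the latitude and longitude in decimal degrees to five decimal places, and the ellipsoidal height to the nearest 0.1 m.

lat 40.07260°, lon 114.70860°, h 3651.5 m

λ = atan2(Y, X) = 114.70859976°; p = √(X²+Y²) = 4890316.3 m.
Bowring's method on WGS84 (a = 6378137 m, b = 6356752.314 m) gives φ = 40.07260006°, h = 3651.523 m.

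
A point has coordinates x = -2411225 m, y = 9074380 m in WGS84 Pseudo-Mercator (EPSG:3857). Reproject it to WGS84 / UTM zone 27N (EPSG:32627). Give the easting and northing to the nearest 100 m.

Web Mercator inverse (R = 6378137 m) → φ = 62.89430073°, λ = -21.66040271°.
UTM 27N forward: E = 466428.462 m, N = 6973984.829 m.

E 466400 m, N 6974000 m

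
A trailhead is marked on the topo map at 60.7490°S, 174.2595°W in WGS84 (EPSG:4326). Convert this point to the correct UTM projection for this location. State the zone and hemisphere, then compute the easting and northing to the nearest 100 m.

Longitude -174.2595° lies in the 6° band [-180°, -174°), giving zone 1; latitude is south of the equator, so 1S.
Zone 1 central meridian λ₀ = 6×1 − 183 = -177°; Δλ = +2.7405°.
Transverse Mercator on WGS84 with k₀ = 0.9996 gives E = 649360.598 m, N = 3262052.226 m.

Zone 1S: E 649400 m, N 3262100 m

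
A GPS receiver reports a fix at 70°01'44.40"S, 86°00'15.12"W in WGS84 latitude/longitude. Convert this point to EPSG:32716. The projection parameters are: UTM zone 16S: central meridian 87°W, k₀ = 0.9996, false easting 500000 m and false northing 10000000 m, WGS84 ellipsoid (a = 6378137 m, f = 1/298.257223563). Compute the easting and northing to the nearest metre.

Zone 16 central meridian λ₀ = 6×16 − 183 = -87°; Δλ = +0.9958°.
Transverse Mercator on WGS84 with k₀ = 0.9996 gives E = 537956.660 m, N = 2230582.837 m.

E 537957 m, N 2230583 m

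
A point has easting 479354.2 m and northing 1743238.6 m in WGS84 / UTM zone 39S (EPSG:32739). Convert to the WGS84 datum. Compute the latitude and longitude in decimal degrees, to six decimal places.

lat -74.399800°, lon 50.312200°

Zone 39S: λ₀ = 51°, k₀ = 0.9996, false easting 500000 m, false northing 10000000 m.
Meridian distance M = (N − FN)/k₀ = -8260065.4 m.
Inverse transverse Mercator on WGS84 gives φ = -74.39979995°, λ = 50.31219997°.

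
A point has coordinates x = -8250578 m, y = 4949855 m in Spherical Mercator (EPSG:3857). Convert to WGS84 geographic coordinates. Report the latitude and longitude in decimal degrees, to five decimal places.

R = 6378137 m. λ = x/R = -74.11620320°.
φ = 2·arctan(exp(y/R)) − 90° = 2·arctan(2.17291) − 90° = 40.57500046°.

lat 40.57500°, lon -74.11620°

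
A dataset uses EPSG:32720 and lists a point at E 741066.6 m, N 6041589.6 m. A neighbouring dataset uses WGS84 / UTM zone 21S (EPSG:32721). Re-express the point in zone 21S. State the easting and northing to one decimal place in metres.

E 198450.4 m, N 6039738.1 m

UTM 20S → geographic: φ = -35.74019961°, λ = -60.33430000°.
UTM 21S (λ₀ = -57°) forward: E = 198450.406 m, N = 6039738.055 m.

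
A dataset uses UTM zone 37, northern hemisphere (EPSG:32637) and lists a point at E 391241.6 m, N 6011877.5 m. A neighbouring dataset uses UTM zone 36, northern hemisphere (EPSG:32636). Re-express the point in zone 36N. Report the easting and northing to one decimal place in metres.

UTM 37N → geographic: φ = 54.24330000°, λ = 37.33099990°.
UTM 36N (λ₀ = 33°) forward: E = 782151.823 m, N = 6019252.712 m.

E 782151.8 m, N 6019252.7 m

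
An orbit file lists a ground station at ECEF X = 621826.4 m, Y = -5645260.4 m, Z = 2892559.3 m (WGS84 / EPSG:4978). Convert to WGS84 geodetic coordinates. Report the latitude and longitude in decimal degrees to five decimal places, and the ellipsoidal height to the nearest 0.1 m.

lat 27.14600°, lon -83.71420°, h -134.0 m

λ = atan2(Y, X) = -83.71420033°; p = √(X²+Y²) = 5679404.3 m.
Bowring's method on WGS84 (a = 6378137 m, b = 6356752.314 m) gives φ = 27.14599994°, h = -134.002 m.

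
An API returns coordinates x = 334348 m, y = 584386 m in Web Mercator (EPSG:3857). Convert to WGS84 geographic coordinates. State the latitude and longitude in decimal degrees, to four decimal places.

lat 5.2423°, lon 3.0035°

R = 6378137 m. λ = x/R = 3.00349919°.
φ = 2·arctan(exp(y/R)) − 90° = 2·arctan(1.09595) − 90° = 5.24229918°.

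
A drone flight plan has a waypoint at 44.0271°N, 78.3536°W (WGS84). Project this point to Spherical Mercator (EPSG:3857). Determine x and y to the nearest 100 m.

Web Mercator is spherical with R = a = 6378137 m.
x = R·λ = 6378137 × -1.367528301 = -8722282.854 m.
y = R·ln tan(π/4 + φ/2) = 6378137 × 0.857560276 = 5469636.929 m.

x -8722300 m, y 5469600 m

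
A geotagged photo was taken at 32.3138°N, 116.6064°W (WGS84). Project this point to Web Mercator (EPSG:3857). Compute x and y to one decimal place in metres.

x -12980565.1 m, y 3804572.6 m

Web Mercator is spherical with R = a = 6378137 m.
x = R·λ = 6378137 × -2.035165609 = -12980565.071 m.
y = R·ln tan(π/4 + φ/2) = 6378137 × 0.596502177 = 3804572.606 m.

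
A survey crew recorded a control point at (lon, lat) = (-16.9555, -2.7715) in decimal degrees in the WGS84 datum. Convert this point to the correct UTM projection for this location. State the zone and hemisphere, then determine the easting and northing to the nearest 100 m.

Zone 28S: E 282600 m, N 9693500 m

Longitude -16.9555° lies in the 6° band [-18°, -12°), giving zone 28; latitude is south of the equator, so 28S.
Zone 28 central meridian λ₀ = 6×28 − 183 = -15°; Δλ = -1.9555°.
Transverse Mercator on WGS84 with k₀ = 0.9996 gives E = 282612.337 m, N = 9693484.151 m.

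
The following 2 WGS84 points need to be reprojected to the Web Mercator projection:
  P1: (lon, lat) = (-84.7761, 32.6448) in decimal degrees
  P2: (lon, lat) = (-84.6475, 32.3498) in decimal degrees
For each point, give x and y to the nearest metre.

Web Mercator: x = R·λ, y = R·ln tan(π/4+φ/2), R = 6378137 m.
P1 (32.6448°, -84.7761°) → (-9437232.283, 3848251.455) m.
P2 (32.3498°, -84.6475°) → (-9422916.597, 3809315.407) m.

P1: x -9437232 m, y 3848251 m; P2: x -9422917 m, y 3809315 m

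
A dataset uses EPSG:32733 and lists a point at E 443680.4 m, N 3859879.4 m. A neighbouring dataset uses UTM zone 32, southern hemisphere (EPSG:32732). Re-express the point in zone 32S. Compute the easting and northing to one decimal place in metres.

E 823471.1 m, N 3848350.8 m

UTM 33S → geographic: φ = -55.40409993°, λ = 14.11059981°.
UTM 32S (λ₀ = 9°) forward: E = 823471.110 m, N = 3848350.849 m.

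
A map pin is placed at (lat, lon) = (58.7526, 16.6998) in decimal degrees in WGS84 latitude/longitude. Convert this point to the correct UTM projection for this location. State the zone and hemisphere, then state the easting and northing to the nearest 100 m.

Longitude 16.6998° lies in the 6° band [12°, 18°), giving zone 33; latitude is north of the equator, so 33N.
Zone 33 central meridian λ₀ = 6×33 − 183 = 15°; Δλ = +1.6998°.
Transverse Mercator on WGS84 with k₀ = 0.9996 gives E = 598350.393 m, N = 6513751.812 m.

Zone 33N: E 598400 m, N 6513800 m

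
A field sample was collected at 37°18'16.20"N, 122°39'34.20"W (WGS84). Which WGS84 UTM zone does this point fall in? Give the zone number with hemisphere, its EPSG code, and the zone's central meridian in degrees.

UTM zone = ⌊(λ + 180)/6⌋ + 1; -122.6595° ∈ [-126°, -120°) → zone 10.
Hemisphere: N (φ ≥ 0).
Central meridian λ₀ = 6×10 − 183 = -123°.
EPSG code: 32610.

Zone 10N (EPSG:32610), central meridian -123°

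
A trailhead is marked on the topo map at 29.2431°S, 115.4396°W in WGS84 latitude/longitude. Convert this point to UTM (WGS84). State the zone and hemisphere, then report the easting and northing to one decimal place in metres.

Longitude -115.4396° lies in the 6° band [-120°, -114°), giving zone 11; latitude is south of the equator, so 11S.
Zone 11 central meridian λ₀ = 6×11 − 183 = -117°; Δλ = +1.5604°.
Transverse Mercator on WGS84 with k₀ = 0.9996 gives E = 651635.747 m, N = 6764071.636 m.

Zone 11S: E 651635.7 m, N 6764071.6 m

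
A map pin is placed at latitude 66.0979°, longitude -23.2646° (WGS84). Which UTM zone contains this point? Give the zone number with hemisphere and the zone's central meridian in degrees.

UTM zone = ⌊(λ + 180)/6⌋ + 1; -23.2646° ∈ [-24°, -18°) → zone 27.
Hemisphere: N (φ ≥ 0).
Central meridian λ₀ = 6×27 − 183 = -21°.

Zone 27N, central meridian -21°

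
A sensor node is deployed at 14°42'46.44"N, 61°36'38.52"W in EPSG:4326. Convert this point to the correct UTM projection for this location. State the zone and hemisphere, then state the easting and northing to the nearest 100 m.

Zone 20N: E 649600 m, N 1627000 m

Longitude -61.6107° lies in the 6° band [-66°, -60°), giving zone 20; latitude is north of the equator, so 20N.
Zone 20 central meridian λ₀ = 6×20 − 183 = -63°; Δλ = +1.3893°.
Transverse Mercator on WGS84 with k₀ = 0.9996 gives E = 649570.397 m, N = 1627032.478 m.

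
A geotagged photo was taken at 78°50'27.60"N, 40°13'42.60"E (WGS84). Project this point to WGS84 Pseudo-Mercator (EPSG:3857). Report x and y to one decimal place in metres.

x 4478216.1 m, y 14835290.2 m

Web Mercator is spherical with R = a = 6378137 m.
x = R·λ = 6378137 × 0.702119778 = 4478216.135 m.
y = R·ln tan(π/4 + φ/2) = 6378137 × 2.325959789 = 14835290.188 m.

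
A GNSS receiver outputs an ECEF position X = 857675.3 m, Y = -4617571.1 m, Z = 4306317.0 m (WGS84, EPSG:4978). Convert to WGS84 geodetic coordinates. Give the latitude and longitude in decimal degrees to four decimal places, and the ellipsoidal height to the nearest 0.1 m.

λ = atan2(Y, X) = -79.47769981°; p = √(X²+Y²) = 4696548.7 m.
Bowring's method on WGS84 (a = 6378137 m, b = 6356752.314 m) gives φ = 42.70970034°, h = 3621.710 m.

lat 42.7097°, lon -79.4777°, h 3621.7 m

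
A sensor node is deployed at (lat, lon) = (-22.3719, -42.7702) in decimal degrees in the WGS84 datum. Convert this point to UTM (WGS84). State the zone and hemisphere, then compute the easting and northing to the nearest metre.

Zone 23S: E 729598 m, N 7524307 m

Longitude -42.7702° lies in the 6° band [-48°, -42°), giving zone 23; latitude is south of the equator, so 23S.
Zone 23 central meridian λ₀ = 6×23 − 183 = -45°; Δλ = +2.2298°.
Transverse Mercator on WGS84 with k₀ = 0.9996 gives E = 729598.339 m, N = 7524306.925 m.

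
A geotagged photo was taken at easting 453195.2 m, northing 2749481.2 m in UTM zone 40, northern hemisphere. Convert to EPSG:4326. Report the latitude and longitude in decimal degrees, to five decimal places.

Zone 40N: λ₀ = 57°, k₀ = 0.9996, false easting 500000 m.
Meridian distance M = (N − FN)/k₀ = 2750581.4 m.
Inverse transverse Mercator on WGS84 gives φ = 24.85960039°, λ = 56.53669988°.

lat 24.85960°, lon 56.53670°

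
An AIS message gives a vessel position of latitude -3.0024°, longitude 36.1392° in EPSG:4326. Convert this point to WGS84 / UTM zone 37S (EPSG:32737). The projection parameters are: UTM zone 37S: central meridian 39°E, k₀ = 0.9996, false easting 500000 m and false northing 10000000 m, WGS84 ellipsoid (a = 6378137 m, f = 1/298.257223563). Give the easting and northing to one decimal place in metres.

Zone 37 central meridian λ₀ = 6×37 − 183 = 39°; Δλ = -2.8608°.
Transverse Mercator on WGS84 with k₀ = 0.9996 gives E = 181966.299 m, N = 9667725.410 m.

E 181966.3 m, N 9667725.4 m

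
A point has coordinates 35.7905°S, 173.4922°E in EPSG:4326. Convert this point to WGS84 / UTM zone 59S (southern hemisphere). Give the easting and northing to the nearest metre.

E 725231 m, N 6036422 m

Zone 59 central meridian λ₀ = 6×59 − 183 = 171°; Δλ = +2.4922°.
Transverse Mercator on WGS84 with k₀ = 0.9996 gives E = 725231.277 m, N = 6036421.968 m.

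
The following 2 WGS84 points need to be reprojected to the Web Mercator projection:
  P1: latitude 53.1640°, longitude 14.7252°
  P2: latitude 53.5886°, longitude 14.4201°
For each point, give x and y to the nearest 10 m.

Web Mercator: x = R·λ, y = R·ln tan(π/4+φ/2), R = 6378137 m.
P1 (53.1640°, 14.7252°) → (1639201.766, 7013391.284) m.
P2 (53.5886°, 14.4201°) → (1605238.189, 7092623.885) m.

P1: x 1639200 m, y 7013390 m; P2: x 1605240 m, y 7092620 m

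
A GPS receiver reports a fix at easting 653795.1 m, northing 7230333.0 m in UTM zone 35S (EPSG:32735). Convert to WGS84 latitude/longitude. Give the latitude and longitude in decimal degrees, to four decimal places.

Zone 35S: λ₀ = 27°, k₀ = 0.9996, false easting 500000 m, false northing 10000000 m.
Meridian distance M = (N − FN)/k₀ = -2770775.3 m.
Inverse transverse Mercator on WGS84 gives φ = -25.03479985°, λ = 28.52439965°.

lat -25.0348°, lon 28.5244°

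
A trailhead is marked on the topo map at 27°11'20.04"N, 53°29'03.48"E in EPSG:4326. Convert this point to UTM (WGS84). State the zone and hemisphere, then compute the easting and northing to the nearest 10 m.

Zone 39N: E 746110 m, N 3009800 m

Longitude 53.4843° lies in the 6° band [48°, 54°), giving zone 39; latitude is north of the equator, so 39N.
Zone 39 central meridian λ₀ = 6×39 − 183 = 51°; Δλ = +2.4843°.
Transverse Mercator on WGS84 with k₀ = 0.9996 gives E = 746112.338 m, N = 3009796.915 m.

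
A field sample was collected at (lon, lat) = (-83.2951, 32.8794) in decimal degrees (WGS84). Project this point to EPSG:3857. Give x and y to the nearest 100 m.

Web Mercator is spherical with R = a = 6378137 m.
x = R·λ = 6378137 × -1.453773746 = -9272368.118 m.
y = R·ln tan(π/4 + φ/2) = 6378137 × 0.608219493 = 3879307.249 m.

x -9272400 m, y 3879300 m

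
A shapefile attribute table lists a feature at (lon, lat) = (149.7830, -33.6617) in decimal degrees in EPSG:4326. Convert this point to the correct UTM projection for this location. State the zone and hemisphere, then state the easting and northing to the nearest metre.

Zone 55S: E 758058 m, N 6271878 m

Longitude 149.7830° lies in the 6° band [144°, 150°), giving zone 55; latitude is south of the equator, so 55S.
Zone 55 central meridian λ₀ = 6×55 − 183 = 147°; Δλ = +2.7830°.
Transverse Mercator on WGS84 with k₀ = 0.9996 gives E = 758057.775 m, N = 6271877.512 m.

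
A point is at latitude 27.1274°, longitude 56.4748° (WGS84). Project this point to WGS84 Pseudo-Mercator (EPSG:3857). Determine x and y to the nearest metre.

Web Mercator is spherical with R = a = 6378137 m.
x = R·λ = 6378137 × 0.985671204 = 6286745.979 m.
y = R·ln tan(π/4 + φ/2) = 6378137 × 0.492212339 = 3139397.732 m.

x 6286746 m, y 3139398 m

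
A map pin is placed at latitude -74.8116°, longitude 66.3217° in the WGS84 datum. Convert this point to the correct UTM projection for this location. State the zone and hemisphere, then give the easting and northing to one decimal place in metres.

Longitude 66.3217° lies in the 6° band [66°, 72°), giving zone 42; latitude is south of the equator, so 42S.
Zone 42 central meridian λ₀ = 6×42 − 183 = 69°; Δλ = -2.6783°.
Transverse Mercator on WGS84 with k₀ = 0.9996 gives E = 421698.633 m, N = 1695646.960 m.

Zone 42S: E 421698.6 m, N 1695647.0 m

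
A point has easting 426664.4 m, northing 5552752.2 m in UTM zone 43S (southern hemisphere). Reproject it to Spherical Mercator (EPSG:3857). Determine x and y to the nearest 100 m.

x 8253100 m, y -4891000 m

Unproject from UTM 43S (λ₀ = 75°) → φ = -40.17239989°, λ = 74.13869943°.
Web Mercator (R = 6378137 m): x = 8253082.269 m, y = -4891026.679 m.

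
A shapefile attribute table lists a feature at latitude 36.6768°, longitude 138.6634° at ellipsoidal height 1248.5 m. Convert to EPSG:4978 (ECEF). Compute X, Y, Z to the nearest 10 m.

X -3846190 m, Y 3383320 m, Z 3789430 m

WGS84: a = 6378137 m, e² = 0.006694380; N(φ) = a/√(1−e²sin²φ) = 6385767.248 m.
X = (N+h)·cosφ·cosλ = -3846189.199 m; Y = (N+h)·cosφ·sinλ = 3383315.371 m; Z = (N(1−e²)+h)·sinφ = 3789433.505 m.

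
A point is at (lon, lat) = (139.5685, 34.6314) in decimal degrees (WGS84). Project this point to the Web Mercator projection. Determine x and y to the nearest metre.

x 15536694 m, y 4113902 m

Web Mercator is spherical with R = a = 6378137 m.
x = R·λ = 6378137 × 2.435929857 = 15536694.351 m.
y = R·ln tan(π/4 + φ/2) = 6378137 × 0.645000573 = 4113902.017 m.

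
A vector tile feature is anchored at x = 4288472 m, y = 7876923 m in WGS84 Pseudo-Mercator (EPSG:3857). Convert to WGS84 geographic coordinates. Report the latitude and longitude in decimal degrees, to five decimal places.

R = 6378137 m. λ = x/R = 38.52399943°.
φ = 2·arctan(exp(y/R)) − 90° = 2·arctan(3.43834) − 90° = 57.56709853°.

lat 57.56710°, lon 38.52400°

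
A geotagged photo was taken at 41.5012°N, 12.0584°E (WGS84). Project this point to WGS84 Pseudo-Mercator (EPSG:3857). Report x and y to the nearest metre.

Web Mercator is spherical with R = a = 6378137 m.
x = R·λ = 6378137 × 0.210458783 = 1342334.948 m.
y = R·ln tan(π/4 + φ/2) = 6378137 × 0.797498080 = 5086552.010 m.

x 1342335 m, y 5086552 m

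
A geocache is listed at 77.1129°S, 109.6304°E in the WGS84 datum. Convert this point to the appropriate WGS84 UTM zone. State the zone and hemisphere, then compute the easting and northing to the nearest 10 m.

Longitude 109.6304° lies in the 6° band [108°, 114°), giving zone 49; latitude is south of the equator, so 49S.
Zone 49 central meridian λ₀ = 6×49 − 183 = 111°; Δλ = -1.3696°.
Transverse Mercator on WGS84 with k₀ = 0.9996 gives E = 465903.934 m, N = 1440230.748 m.

Zone 49S: E 465900 m, N 1440230 m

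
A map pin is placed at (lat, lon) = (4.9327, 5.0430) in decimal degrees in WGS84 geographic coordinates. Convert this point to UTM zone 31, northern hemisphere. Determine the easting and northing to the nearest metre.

Zone 31 central meridian λ₀ = 6×31 − 183 = 3°; Δλ = +2.0430°.
Transverse Mercator on WGS84 with k₀ = 0.9996 gives E = 726546.014 m, N = 545572.471 m.

E 726546 m, N 545572 m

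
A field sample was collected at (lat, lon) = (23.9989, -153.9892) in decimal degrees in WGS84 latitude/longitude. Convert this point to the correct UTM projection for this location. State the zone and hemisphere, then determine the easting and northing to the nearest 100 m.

Longitude -153.9892° lies in the 6° band [-156°, -150°), giving zone 5; latitude is north of the equator, so 5N.
Zone 5 central meridian λ₀ = 6×5 − 183 = -153°; Δλ = -0.9892°.
Transverse Mercator on WGS84 with k₀ = 0.9996 gives E = 399383.182 m, N = 2654458.039 m.

Zone 5N: E 399400 m, N 2654500 m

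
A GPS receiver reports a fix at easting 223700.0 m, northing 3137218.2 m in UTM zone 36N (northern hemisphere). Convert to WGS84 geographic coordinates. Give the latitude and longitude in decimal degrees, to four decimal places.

lat 28.3321°, lon 30.1818°

Zone 36N: λ₀ = 33°, k₀ = 0.9996, false easting 500000 m.
Meridian distance M = (N − FN)/k₀ = 3138473.6 m.
Inverse transverse Mercator on WGS84 gives φ = 28.33209985°, λ = 30.18180039°.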